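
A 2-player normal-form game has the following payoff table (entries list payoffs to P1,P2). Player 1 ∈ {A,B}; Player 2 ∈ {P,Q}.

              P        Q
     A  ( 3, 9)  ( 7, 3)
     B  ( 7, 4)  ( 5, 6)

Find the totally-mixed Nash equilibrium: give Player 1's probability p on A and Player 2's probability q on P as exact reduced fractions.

P1 indiff ⇒ q·3+(1-q)·7 = q·7+(1-q)·5 ⇒ q(-4) = (1-q)(-2) ⇒ q = 1/3
P2 indiff ⇒ p·9+(1-p)·4 = p·3+(1-p)·6 ⇒ p(6) = (1-p)(2) ⇒ p = 1/4

(p,q) = (1/4, 1/3)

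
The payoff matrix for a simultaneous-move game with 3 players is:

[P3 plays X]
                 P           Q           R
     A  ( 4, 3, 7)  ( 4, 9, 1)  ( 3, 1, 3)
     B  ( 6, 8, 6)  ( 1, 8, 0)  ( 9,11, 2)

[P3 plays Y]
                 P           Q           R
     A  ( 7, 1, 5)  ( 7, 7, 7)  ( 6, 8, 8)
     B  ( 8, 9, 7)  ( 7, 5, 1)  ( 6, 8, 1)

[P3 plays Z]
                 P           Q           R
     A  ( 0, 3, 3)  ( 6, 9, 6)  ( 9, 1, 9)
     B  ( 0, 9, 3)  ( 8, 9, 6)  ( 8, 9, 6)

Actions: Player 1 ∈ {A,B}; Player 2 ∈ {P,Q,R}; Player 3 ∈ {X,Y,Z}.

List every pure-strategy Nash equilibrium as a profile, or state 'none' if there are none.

(A,P,X): not NE [P1→B gives 6>4; P2→Q gives 9>3]
(A,P,Y): not NE [P1→B gives 8>7; P2→R gives 8>1; P3→X gives 7>5]
(A,P,Z): not NE [P2→Q gives 9>3; P3→X gives 7>3]
(A,Q,X): not NE [P3→Y gives 7>1]
(A,Q,Y): not NE [P2→R gives 8>7]
(A,Q,Z): not NE [P1→B gives 8>6; P3→Y gives 7>6]
(A,R,X): not NE [P1→B gives 9>3; P2→Q gives 9>1; P3→Z gives 9>3]
(A,R,Y): not NE [P3→Z gives 9>8]
(A,R,Z): not NE [P2→Q gives 9>1]
(B,P,X): not NE [P2→R gives 11>8; P3→Y gives 7>6]
(B,P,Y): NE
(B,P,Z): not NE [P3→Y gives 7>3]
(B,Q,X): not NE [P1→A gives 4>1; P2→R gives 11>8; P3→Z gives 6>0]
(B,Q,Y): not NE [P2→P gives 9>5; P3→Z gives 6>1]
(B,Q,Z): NE
(B,R,X): not NE [P3→Z gives 6>2]
(B,R,Y): not NE [P2→P gives 9>8; P3→Z gives 6>1]
(B,R,Z): not NE [P1→A gives 9>8]

PSNE = {(B,P,Y), (B,Q,Z)}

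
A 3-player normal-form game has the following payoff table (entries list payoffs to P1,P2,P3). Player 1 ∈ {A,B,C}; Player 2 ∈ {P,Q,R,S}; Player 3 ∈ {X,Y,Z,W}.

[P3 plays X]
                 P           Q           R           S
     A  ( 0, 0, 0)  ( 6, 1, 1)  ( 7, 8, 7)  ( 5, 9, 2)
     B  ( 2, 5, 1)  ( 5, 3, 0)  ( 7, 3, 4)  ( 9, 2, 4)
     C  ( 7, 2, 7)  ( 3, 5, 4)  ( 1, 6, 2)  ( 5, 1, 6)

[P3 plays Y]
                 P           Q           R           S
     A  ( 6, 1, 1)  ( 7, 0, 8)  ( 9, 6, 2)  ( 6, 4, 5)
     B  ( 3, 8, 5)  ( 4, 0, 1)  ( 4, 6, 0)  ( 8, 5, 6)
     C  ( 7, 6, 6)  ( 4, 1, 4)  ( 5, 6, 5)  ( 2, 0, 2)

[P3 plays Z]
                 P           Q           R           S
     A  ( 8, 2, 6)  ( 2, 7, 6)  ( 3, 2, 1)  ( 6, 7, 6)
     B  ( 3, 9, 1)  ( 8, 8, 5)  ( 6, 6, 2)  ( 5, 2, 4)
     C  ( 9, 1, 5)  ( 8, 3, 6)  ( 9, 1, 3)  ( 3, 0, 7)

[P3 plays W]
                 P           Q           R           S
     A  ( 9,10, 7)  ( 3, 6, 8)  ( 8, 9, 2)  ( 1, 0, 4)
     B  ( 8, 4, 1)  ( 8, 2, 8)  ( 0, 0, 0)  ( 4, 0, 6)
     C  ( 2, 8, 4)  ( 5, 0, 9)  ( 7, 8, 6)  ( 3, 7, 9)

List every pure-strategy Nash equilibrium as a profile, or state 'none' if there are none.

Nash profiles: (A,P,W), (A,S,Z)

(A,P,X): not NE [P1→C gives 7>0; P2→S gives 9>0; P3→W gives 7>0]
(A,P,Y): not NE [P1→C gives 7>6; P2→R gives 6>1; P3→W gives 7>1]
(A,P,Z): not NE [P1→C gives 9>8; P2→S gives 7>2; P3→W gives 7>6]
(A,P,W): NE
(A,Q,X): not NE [P2→S gives 9>1; P3→W gives 8>1]
(A,Q,Y): not NE [P2→R gives 6>0]
(A,Q,Z): not NE [P1→C gives 8>2; P3→W gives 8>6]
(A,Q,W): not NE [P1→B gives 8>3; P2→P gives 10>6]
(A,R,X): not NE [P2→S gives 9>8]
(A,R,Y): not NE [P3→X gives 7>2]
(A,R,Z): not NE [P1→C gives 9>3; P2→S gives 7>2; P3→X gives 7>1]
(A,R,W): not NE [P2→P gives 10>9; P3→X gives 7>2]
(A,S,X): not NE [P1→B gives 9>5; P3→Z gives 6>2]
(A,S,Y): not NE [P1→B gives 8>6; P2→R gives 6>4; P3→Z gives 6>5]
(A,S,Z): NE
(A,S,W): not NE [P1→B gives 4>1; P2→P gives 10>0; P3→Z gives 6>4]
(B,P,X): not NE [P1→C gives 7>2; P3→Y gives 5>1]
(B,P,Y): not NE [P1→C gives 7>3]
(B,P,Z): not NE [P1→C gives 9>3; P3→Y gives 5>1]
(B,P,W): not NE [P1→A gives 9>8; P3→Y gives 5>1]
(B,Q,X): not NE [P1→A gives 6>5; P2→P gives 5>3; P3→W gives 8>0]
(B,Q,Y): not NE [P1→A gives 7>4; P2→P gives 8>0; P3→W gives 8>1]
(B,Q,Z): not NE [P2→P gives 9>8; P3→W gives 8>5]
(B,Q,W): not NE [P2→P gives 4>2]
(B,R,X): not NE [P2→P gives 5>3]
(B,R,Y): not NE [P1→A gives 9>4; P2→P gives 8>6; P3→X gives 4>0]
(B,R,Z): not NE [P1→C gives 9>6; P2→P gives 9>6; P3→X gives 4>2]
(B,R,W): not NE [P1→A gives 8>0; P2→P gives 4>0; P3→X gives 4>0]
(B,S,X): not NE [P2→P gives 5>2; P3→W gives 6>4]
(B,S,Y): not NE [P2→P gives 8>5]
(B,S,Z): not NE [P1→A gives 6>5; P2→P gives 9>2; P3→W gives 6>4]
(B,S,W): not NE [P2→P gives 4>0]
(C,P,X): not NE [P2→R gives 6>2]
(C,P,Y): not NE [P3→X gives 7>6]
(C,P,Z): not NE [P2→Q gives 3>1; P3→X gives 7>5]
(C,P,W): not NE [P1→A gives 9>2; P3→X gives 7>4]
(C,Q,X): not NE [P1→A gives 6>3; P2→R gives 6>5; P3→W gives 9>4]
(C,Q,Y): not NE [P1→A gives 7>4; P2→R gives 6>1; P3→W gives 9>4]
(C,Q,Z): not NE [P3→W gives 9>6]
(C,Q,W): not NE [P1→B gives 8>5; P2→R gives 8>0]
(C,R,X): not NE [P1→B gives 7>1; P3→W gives 6>2]
(C,R,Y): not NE [P1→A gives 9>5; P3→W gives 6>5]
(C,R,Z): not NE [P2→Q gives 3>1; P3→W gives 6>3]
(C,R,W): not NE [P1→A gives 8>7]
(C,S,X): not NE [P1→B gives 9>5; P2→R gives 6>1; P3→W gives 9>6]
(C,S,Y): not NE [P1→B gives 8>2; P2→R gives 6>0; P3→W gives 9>2]
(C,S,Z): not NE [P1→A gives 6>3; P2→Q gives 3>0; P3→W gives 9>7]
(C,S,W): not NE [P1→B gives 4>3; P2→R gives 8>7]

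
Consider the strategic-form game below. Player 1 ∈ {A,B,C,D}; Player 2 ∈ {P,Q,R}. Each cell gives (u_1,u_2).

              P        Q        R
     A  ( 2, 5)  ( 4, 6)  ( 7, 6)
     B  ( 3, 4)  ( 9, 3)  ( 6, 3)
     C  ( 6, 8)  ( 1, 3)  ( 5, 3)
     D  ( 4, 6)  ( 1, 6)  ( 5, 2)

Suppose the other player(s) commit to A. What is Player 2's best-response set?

u_2(P vs A) = 5
u_2(Q vs A) = 6
u_2(R vs A) = 6
max payoff 6 at {Q,R}

argmax u_2 = {Q,R}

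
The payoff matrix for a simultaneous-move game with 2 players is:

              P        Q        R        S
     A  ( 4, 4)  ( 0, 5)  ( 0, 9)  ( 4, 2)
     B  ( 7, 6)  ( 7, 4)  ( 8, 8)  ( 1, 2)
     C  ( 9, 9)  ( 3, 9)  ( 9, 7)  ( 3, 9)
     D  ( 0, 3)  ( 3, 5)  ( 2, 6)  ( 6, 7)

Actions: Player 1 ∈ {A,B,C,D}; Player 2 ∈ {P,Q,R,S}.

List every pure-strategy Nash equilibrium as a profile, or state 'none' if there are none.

PSNE = {(C,P), (D,S)}

(A,P): not NE [P1→C gives 9>4; P2→R gives 9>4]
(A,Q): not NE [P1→B gives 7>0; P2→R gives 9>5]
(A,R): not NE [P1→C gives 9>0]
(A,S): not NE [P1→D gives 6>4; P2→R gives 9>2]
(B,P): not NE [P1→C gives 9>7; P2→R gives 8>6]
(B,Q): not NE [P2→R gives 8>4]
(B,R): not NE [P1→C gives 9>8]
(B,S): not NE [P1→D gives 6>1; P2→R gives 8>2]
(C,P): NE
(C,Q): not NE [P1→B gives 7>3]
(C,R): not NE [P2→S gives 9>7]
(C,S): not NE [P1→D gives 6>3]
(D,P): not NE [P1→C gives 9>0; P2→S gives 7>3]
(D,Q): not NE [P1→B gives 7>3; P2→S gives 7>5]
(D,R): not NE [P1→C gives 9>2; P2→S gives 7>6]
(D,S): NE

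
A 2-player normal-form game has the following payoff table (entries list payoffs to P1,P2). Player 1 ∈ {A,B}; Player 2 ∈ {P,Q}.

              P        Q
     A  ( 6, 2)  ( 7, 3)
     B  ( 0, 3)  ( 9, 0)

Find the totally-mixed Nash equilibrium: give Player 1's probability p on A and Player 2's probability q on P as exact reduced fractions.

P1 mixes 3/4 on A; P2 mixes 1/4 on P

P1 indiff ⇒ q·6+(1-q)·7 = q·0+(1-q)·9 ⇒ q(6) = (1-q)(2) ⇒ q = 1/4
P2 indiff ⇒ p·2+(1-p)·3 = p·3+(1-p)·0 ⇒ p(-1) = (1-p)(-3) ⇒ p = 3/4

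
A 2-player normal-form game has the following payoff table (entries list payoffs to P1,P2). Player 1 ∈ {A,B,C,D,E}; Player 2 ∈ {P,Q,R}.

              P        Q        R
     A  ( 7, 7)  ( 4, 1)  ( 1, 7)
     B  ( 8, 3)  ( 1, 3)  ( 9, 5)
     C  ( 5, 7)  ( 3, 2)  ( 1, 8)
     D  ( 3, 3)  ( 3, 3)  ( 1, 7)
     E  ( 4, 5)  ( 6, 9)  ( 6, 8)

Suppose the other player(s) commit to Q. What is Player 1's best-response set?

BR_1 = {E}

u_1(A vs Q) = 4
u_1(B vs Q) = 1
u_1(C vs Q) = 3
u_1(D vs Q) = 3
u_1(E vs Q) = 6
max payoff 6 at {E}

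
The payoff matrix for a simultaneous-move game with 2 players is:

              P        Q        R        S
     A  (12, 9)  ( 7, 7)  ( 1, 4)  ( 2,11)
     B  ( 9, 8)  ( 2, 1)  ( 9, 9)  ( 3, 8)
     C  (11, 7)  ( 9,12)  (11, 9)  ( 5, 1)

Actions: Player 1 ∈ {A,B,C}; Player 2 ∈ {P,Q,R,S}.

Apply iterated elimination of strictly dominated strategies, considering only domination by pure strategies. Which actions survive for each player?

Survivors P1:{A,C} P2:{P,Q,S}

P1 drop B (C beats it: P:11>9 Q:9>2 R:11>9 S:5>3)
P2 drop R (Q beats it: A:7>4 C:12>9)
P1→{A,C} P2→{P,Q,S}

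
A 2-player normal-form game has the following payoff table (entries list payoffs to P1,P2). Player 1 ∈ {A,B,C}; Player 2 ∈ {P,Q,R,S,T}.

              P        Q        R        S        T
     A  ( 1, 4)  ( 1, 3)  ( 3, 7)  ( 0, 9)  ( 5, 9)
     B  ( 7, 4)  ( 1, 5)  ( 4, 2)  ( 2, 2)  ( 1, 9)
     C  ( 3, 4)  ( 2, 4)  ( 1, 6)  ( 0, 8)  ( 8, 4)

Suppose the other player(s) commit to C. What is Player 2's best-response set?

u_2(P vs C) = 4
u_2(Q vs C) = 4
u_2(R vs C) = 6
u_2(S vs C) = 8
u_2(T vs C) = 4
max payoff 8 at {S}

BR_2 = {S}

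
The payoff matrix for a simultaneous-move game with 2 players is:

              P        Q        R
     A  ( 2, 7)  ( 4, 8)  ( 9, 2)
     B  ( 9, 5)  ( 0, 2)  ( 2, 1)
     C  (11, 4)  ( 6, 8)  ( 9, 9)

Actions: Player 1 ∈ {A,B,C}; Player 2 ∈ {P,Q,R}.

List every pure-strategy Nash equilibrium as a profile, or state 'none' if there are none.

NE set: (C,R)

(A,P): not NE [P1→C gives 11>2; P2→Q gives 8>7]
(A,Q): not NE [P1→C gives 6>4]
(A,R): not NE [P2→Q gives 8>2]
(B,P): not NE [P1→C gives 11>9]
(B,Q): not NE [P1→C gives 6>0; P2→P gives 5>2]
(B,R): not NE [P1→C gives 9>2; P2→P gives 5>1]
(C,P): not NE [P2→R gives 9>4]
(C,Q): not NE [P2→R gives 9>8]
(C,R): NE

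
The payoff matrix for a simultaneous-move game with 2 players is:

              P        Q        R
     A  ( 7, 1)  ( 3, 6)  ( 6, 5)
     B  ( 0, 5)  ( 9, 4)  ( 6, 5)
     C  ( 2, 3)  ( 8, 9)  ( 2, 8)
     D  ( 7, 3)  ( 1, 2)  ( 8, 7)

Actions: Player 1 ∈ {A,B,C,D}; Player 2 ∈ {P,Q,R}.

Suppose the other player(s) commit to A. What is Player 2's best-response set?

u_2(P vs A) = 1
u_2(Q vs A) = 6
u_2(R vs A) = 5
max payoff 6 at {Q}

argmax u_2 = {Q}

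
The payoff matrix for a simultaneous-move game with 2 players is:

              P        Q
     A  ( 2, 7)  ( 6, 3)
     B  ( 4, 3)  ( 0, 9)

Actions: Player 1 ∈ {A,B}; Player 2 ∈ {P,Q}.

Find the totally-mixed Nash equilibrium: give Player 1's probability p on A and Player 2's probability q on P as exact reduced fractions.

P1 indiff ⇒ q·2+(1-q)·6 = q·4+(1-q)·0 ⇒ q(-2) = (1-q)(-6) ⇒ q = 3/4
P2 indiff ⇒ p·7+(1-p)·3 = p·3+(1-p)·9 ⇒ p(4) = (1-p)(6) ⇒ p = 3/5

P1 mixes 3/5 on A; P2 mixes 3/4 on P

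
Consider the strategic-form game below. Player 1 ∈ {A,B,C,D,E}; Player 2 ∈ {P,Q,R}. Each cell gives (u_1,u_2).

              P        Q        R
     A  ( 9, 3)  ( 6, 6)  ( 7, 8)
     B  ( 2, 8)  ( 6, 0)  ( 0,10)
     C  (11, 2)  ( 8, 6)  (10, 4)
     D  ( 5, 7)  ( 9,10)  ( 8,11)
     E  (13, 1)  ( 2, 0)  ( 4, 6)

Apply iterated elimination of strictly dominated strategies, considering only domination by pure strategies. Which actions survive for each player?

Survivors P1:{C,D} P2:{Q,R}

P1 drop A (C beats it: P:11>9 Q:8>6 R:10>7)
P1 drop B (C beats it: P:11>2 Q:8>6 R:10>0)
P2 drop P (R beats it: C:4>2 D:11>7 E:6>1)
P1 drop E (C beats it: Q:8>2 R:10>4)
P1→{C,D} P2→{Q,R}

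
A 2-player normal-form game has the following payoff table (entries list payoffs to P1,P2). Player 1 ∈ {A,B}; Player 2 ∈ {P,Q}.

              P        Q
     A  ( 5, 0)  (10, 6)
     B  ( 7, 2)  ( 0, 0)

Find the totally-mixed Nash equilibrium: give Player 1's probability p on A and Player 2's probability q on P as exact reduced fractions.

P1 indiff ⇒ q·5+(1-q)·10 = q·7+(1-q)·0 ⇒ q(-2) = (1-q)(-10) ⇒ q = 5/6
P2 indiff ⇒ p·0+(1-p)·2 = p·6+(1-p)·0 ⇒ p(-6) = (1-p)(-2) ⇒ p = 1/4

(p,q) = (1/4, 5/6)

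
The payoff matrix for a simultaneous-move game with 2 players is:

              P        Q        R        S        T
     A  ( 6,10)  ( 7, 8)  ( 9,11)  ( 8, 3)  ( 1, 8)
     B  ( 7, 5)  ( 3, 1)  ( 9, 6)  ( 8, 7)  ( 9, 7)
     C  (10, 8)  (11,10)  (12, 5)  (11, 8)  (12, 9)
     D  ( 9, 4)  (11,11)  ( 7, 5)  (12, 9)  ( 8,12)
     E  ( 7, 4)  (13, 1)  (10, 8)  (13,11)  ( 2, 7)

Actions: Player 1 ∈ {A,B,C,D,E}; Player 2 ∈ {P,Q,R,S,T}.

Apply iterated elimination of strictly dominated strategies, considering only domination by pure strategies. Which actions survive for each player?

IESDS → P1:{C,D,E} P2:{Q,S,T}

P1 drop A (C beats it: P:10>6 Q:11>7 R:12>9 S:11>8 T:12>1)
P1 drop B (C beats it: P:10>7 Q:11>3 R:12>9 S:11>8 T:12>9)
P2 drop P (T beats it: C:9>8 D:12>4 E:7>4)
P2 drop R (S beats it: C:8>5 D:9>5 E:11>8)
P1→{C,D,E} P2→{Q,S,T}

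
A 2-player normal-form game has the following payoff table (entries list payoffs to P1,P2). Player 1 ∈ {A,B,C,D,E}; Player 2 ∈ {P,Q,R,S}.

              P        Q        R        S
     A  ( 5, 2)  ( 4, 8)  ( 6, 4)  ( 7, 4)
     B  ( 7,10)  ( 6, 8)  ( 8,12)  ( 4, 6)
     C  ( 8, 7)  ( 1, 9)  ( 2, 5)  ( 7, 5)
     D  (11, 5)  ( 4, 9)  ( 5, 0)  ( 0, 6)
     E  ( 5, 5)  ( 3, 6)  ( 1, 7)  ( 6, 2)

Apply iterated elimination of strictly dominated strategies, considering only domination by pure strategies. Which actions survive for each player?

Survivors P1:{B,D} P2:{P,Q,R}

P2 drop S (Q beats it: A:8>4 B:8>6 C:9>5 D:9>6 E:6>2)
P1 drop A (B beats it: P:7>5 Q:6>4 R:8>6)
P1 drop C (D beats it: P:11>8 Q:4>1 R:5>2)
P1 drop E (B beats it: P:7>5 Q:6>3 R:8>1)
P1→{B,D} P2→{P,Q,R}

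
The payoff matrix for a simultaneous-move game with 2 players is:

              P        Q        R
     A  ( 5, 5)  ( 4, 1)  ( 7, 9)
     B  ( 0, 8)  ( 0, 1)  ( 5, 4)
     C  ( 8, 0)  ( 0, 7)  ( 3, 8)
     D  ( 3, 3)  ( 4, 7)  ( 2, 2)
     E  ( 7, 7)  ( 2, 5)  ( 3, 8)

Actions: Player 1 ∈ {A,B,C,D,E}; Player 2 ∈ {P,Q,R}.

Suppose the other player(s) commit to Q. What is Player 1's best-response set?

u_1(A vs Q) = 4
u_1(B vs Q) = 0
u_1(C vs Q) = 0
u_1(D vs Q) = 4
u_1(E vs Q) = 2
max payoff 4 at {A,D}

argmax u_1 = {A,D}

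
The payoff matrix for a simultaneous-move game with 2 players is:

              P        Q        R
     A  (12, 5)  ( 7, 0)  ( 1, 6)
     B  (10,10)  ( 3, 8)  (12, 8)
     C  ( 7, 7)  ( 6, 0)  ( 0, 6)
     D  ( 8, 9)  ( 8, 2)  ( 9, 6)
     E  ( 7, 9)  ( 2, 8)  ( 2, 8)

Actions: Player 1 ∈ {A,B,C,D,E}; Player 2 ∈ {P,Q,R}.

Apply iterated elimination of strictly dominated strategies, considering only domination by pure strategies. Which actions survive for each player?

P1 drop C (A beats it: P:12>7 Q:7>6 R:1>0)
P1 drop E (B beats it: P:10>7 Q:3>2 R:12>2)
P2 drop Q (P beats it: A:5>0 B:10>8 D:9>2)
P1 drop D (B beats it: P:10>8 R:12>9)
P1→{A,B} P2→{P,R}

IESDS → P1:{A,B} P2:{P,R}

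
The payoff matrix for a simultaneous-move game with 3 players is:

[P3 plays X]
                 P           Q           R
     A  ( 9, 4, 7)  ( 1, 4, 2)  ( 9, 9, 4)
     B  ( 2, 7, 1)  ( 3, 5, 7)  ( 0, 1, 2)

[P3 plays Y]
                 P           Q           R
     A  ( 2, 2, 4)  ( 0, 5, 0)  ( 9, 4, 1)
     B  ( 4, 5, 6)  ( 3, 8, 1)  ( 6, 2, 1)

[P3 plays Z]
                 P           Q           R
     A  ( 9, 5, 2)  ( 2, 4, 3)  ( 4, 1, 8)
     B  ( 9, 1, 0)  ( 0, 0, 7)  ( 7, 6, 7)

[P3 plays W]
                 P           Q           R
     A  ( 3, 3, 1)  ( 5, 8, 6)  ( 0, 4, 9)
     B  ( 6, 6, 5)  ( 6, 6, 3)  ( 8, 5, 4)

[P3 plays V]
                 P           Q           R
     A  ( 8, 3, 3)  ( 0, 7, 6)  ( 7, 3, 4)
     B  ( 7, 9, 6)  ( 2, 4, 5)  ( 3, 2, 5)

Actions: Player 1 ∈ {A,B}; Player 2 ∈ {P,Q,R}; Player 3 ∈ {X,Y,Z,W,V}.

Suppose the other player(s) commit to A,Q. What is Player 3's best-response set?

u_3(X vs A,Q) = 2
u_3(Y vs A,Q) = 0
u_3(Z vs A,Q) = 3
u_3(W vs A,Q) = 6
u_3(V vs A,Q) = 6
max payoff 6 at {W,V}

argmax u_3 = {W,V}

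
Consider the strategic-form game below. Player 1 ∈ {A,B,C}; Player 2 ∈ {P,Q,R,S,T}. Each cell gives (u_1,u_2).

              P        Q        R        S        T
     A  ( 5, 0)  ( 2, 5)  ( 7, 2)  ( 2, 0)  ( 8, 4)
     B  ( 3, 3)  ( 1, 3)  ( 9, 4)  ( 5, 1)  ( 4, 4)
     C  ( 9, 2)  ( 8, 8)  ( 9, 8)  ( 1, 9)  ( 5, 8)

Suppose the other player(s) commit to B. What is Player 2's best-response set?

u_2(P vs B) = 3
u_2(Q vs B) = 3
u_2(R vs B) = 4
u_2(S vs B) = 1
u_2(T vs B) = 4
max payoff 4 at {R,T}

BR_2 = {R,T}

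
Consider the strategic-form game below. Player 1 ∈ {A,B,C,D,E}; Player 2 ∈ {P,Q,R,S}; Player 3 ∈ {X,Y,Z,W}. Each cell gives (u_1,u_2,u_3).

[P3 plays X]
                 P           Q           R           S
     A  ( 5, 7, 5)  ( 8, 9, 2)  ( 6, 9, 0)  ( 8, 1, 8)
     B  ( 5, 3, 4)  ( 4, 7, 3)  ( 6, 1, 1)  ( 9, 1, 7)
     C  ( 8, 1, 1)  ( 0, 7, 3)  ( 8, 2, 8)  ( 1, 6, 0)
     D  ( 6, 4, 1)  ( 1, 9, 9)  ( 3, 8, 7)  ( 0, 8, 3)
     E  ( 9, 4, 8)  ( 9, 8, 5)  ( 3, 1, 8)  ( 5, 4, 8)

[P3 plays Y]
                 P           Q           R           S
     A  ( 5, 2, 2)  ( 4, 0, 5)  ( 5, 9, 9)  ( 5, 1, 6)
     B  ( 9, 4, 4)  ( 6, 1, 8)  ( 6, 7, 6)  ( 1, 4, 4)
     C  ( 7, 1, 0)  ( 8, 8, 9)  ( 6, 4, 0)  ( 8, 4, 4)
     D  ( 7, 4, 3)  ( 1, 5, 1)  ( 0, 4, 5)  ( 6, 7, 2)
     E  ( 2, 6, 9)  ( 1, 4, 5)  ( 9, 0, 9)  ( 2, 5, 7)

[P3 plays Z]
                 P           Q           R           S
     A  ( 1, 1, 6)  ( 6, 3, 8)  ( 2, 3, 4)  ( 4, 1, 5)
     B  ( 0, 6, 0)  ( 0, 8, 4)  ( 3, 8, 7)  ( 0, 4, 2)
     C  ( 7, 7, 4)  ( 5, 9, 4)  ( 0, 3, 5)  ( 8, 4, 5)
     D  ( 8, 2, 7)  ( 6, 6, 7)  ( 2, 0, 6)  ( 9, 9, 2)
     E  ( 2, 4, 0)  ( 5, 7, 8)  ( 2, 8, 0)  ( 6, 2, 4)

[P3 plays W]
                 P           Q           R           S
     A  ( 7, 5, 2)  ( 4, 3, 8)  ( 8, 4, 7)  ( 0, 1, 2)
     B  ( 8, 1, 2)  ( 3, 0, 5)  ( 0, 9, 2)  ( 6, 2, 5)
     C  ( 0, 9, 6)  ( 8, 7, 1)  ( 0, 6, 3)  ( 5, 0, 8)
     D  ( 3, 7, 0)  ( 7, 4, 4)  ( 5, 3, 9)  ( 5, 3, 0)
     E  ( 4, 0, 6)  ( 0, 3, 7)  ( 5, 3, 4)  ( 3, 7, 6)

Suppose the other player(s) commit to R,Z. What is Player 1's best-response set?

u_1(A vs R,Z) = 2
u_1(B vs R,Z) = 3
u_1(C vs R,Z) = 0
u_1(D vs R,Z) = 2
u_1(E vs R,Z) = 2
max payoff 3 at {B}

BR_1 = {B}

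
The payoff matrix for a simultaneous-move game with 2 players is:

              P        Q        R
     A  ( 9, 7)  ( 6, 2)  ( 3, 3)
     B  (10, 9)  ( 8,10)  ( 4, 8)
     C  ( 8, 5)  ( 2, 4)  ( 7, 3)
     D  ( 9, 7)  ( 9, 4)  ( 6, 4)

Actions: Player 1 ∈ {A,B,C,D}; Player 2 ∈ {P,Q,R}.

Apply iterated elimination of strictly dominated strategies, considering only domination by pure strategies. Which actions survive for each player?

P1 drop A (B beats it: P:10>9 Q:8>6 R:4>3)
P2 drop R (P beats it: B:9>8 C:5>3 D:7>4)
P1 drop C (B beats it: P:10>8 Q:8>2)
P1→{B,D} P2→{P,Q}

IESDS → P1:{B,D} P2:{P,Q}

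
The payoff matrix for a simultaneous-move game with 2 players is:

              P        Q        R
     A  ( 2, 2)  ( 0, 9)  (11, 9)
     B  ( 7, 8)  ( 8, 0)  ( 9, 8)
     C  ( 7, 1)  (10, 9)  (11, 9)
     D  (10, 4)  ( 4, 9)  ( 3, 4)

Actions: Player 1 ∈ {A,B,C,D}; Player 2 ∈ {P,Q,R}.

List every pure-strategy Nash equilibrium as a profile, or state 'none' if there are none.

PSNE = {(A,R), (C,Q), (C,R)}

(A,P): not NE [P1→D gives 10>2; P2→R gives 9>2]
(A,Q): not NE [P1→C gives 10>0]
(A,R): NE
(B,P): not NE [P1→D gives 10>7]
(B,Q): not NE [P1→C gives 10>8; P2→R gives 8>0]
(B,R): not NE [P1→C gives 11>9]
(C,P): not NE [P1→D gives 10>7; P2→R gives 9>1]
(C,Q): NE
(C,R): NE
(D,P): not NE [P2→Q gives 9>4]
(D,Q): not NE [P1→C gives 10>4]
(D,R): not NE [P1→C gives 11>3; P2→Q gives 9>4]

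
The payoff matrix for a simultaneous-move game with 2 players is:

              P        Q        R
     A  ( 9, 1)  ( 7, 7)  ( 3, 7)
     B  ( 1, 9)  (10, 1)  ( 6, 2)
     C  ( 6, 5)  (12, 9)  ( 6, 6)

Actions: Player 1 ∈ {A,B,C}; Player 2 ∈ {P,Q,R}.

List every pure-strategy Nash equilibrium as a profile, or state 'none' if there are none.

PSNE = {(C,Q)}

(A,P): not NE [P2→R gives 7>1]
(A,Q): not NE [P1→C gives 12>7]
(A,R): not NE [P1→C gives 6>3]
(B,P): not NE [P1→A gives 9>1]
(B,Q): not NE [P1→C gives 12>10; P2→P gives 9>1]
(B,R): not NE [P2→P gives 9>2]
(C,P): not NE [P1→A gives 9>6; P2→Q gives 9>5]
(C,Q): NE
(C,R): not NE [P2→Q gives 9>6]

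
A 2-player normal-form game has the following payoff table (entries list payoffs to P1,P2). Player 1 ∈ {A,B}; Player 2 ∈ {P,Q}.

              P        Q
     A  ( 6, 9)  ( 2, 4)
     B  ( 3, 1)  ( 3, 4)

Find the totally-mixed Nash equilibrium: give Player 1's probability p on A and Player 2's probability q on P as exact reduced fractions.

p=3/8, q=1/4

P1 indiff ⇒ q·6+(1-q)·2 = q·3+(1-q)·3 ⇒ q(3) = (1-q)(1) ⇒ q = 1/4
P2 indiff ⇒ p·9+(1-p)·1 = p·4+(1-p)·4 ⇒ p(5) = (1-p)(3) ⇒ p = 3/8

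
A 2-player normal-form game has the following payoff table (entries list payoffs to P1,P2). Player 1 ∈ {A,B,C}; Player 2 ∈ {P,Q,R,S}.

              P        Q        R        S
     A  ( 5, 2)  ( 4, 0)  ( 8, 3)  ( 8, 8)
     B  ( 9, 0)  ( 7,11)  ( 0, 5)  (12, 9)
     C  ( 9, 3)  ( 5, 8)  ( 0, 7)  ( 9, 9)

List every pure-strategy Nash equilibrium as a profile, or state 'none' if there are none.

(A,P): not NE [P1→C gives 9>5; P2→S gives 8>2]
(A,Q): not NE [P1→B gives 7>4; P2→S gives 8>0]
(A,R): not NE [P2→S gives 8>3]
(A,S): not NE [P1→B gives 12>8]
(B,P): not NE [P2→Q gives 11>0]
(B,Q): NE
(B,R): not NE [P1→A gives 8>0; P2→Q gives 11>5]
(B,S): not NE [P2→Q gives 11>9]
(C,P): not NE [P2→S gives 9>3]
(C,Q): not NE [P1→B gives 7>5; P2→S gives 9>8]
(C,R): not NE [P1→A gives 8>0; P2→S gives 9>7]
(C,S): not NE [P1→B gives 12>9]

PSNE = {(B,Q)}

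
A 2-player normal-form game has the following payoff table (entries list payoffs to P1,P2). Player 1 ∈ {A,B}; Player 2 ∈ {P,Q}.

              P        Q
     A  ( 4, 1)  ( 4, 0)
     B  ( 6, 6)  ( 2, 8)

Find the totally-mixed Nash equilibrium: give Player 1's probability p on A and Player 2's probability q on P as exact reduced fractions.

P1 indiff ⇒ q·4+(1-q)·4 = q·6+(1-q)·2 ⇒ q(-2) = (1-q)(-2) ⇒ q = 1/2
P2 indiff ⇒ p·1+(1-p)·6 = p·0+(1-p)·8 ⇒ p(1) = (1-p)(2) ⇒ p = 2/3

P1 mixes 2/3 on A; P2 mixes 1/2 on P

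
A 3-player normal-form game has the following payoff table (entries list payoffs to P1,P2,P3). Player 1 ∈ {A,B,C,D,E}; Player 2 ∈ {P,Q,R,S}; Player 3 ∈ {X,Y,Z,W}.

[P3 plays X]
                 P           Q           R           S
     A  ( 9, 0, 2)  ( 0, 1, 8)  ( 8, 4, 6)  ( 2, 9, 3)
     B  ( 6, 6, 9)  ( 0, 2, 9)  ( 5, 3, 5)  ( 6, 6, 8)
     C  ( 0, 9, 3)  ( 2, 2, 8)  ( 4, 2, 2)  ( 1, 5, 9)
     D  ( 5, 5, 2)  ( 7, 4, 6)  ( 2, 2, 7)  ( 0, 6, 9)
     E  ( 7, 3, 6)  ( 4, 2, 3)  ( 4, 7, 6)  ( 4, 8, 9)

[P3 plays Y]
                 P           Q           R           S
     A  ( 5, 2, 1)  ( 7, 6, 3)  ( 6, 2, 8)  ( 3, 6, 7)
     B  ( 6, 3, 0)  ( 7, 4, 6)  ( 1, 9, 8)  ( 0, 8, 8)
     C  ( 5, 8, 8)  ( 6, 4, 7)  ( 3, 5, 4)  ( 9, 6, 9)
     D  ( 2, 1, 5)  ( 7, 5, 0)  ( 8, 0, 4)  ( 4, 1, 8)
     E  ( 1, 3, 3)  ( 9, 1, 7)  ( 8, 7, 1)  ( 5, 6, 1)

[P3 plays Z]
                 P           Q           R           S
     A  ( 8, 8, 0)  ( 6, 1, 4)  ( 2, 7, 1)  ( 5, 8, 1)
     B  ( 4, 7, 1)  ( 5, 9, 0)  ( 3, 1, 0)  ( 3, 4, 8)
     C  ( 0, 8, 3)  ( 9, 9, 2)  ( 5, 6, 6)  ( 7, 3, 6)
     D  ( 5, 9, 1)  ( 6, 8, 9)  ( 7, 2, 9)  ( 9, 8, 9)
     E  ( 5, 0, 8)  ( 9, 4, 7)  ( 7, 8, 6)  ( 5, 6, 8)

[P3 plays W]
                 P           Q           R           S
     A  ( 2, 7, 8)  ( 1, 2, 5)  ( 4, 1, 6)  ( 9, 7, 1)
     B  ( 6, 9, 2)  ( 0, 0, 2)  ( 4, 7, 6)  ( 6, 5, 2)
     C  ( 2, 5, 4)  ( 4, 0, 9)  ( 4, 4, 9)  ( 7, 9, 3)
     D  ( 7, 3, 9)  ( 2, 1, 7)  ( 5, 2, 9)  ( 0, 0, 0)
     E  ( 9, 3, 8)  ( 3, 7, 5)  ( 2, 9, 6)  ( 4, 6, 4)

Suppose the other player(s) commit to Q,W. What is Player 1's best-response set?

argmax u_1 = {C}

u_1(A vs Q,W) = 1
u_1(B vs Q,W) = 0
u_1(C vs Q,W) = 4
u_1(D vs Q,W) = 2
u_1(E vs Q,W) = 3
max payoff 4 at {C}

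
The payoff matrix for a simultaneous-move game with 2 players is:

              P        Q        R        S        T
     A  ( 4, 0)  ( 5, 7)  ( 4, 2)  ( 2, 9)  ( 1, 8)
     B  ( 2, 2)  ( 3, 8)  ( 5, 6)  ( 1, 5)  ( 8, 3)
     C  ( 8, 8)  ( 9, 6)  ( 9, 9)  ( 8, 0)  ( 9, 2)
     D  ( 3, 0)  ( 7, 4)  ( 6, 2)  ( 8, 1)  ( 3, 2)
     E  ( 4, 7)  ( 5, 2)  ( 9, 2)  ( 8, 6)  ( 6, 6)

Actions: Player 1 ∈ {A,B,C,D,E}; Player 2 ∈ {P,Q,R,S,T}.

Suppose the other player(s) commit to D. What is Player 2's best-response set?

P2 best: {Q}

u_2(P vs D) = 0
u_2(Q vs D) = 4
u_2(R vs D) = 2
u_2(S vs D) = 1
u_2(T vs D) = 2
max payoff 4 at {Q}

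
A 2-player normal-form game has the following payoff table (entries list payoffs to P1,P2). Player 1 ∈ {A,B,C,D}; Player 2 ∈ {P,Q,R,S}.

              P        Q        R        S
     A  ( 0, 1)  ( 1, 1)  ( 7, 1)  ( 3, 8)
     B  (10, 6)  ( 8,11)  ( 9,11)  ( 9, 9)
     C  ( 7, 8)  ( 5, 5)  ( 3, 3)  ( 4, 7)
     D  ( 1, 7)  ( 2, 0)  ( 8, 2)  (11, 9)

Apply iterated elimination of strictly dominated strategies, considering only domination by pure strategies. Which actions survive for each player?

P1 drop A (B beats it: P:10>0 Q:8>1 R:9>7 S:9>3)
P1 drop C (B beats it: P:10>7 Q:8>5 R:9>3 S:9>4)
P2 drop P (S beats it: B:9>6 D:9>7)
P1→{B,D} P2→{Q,R,S}

IESDS → P1:{B,D} P2:{Q,R,S}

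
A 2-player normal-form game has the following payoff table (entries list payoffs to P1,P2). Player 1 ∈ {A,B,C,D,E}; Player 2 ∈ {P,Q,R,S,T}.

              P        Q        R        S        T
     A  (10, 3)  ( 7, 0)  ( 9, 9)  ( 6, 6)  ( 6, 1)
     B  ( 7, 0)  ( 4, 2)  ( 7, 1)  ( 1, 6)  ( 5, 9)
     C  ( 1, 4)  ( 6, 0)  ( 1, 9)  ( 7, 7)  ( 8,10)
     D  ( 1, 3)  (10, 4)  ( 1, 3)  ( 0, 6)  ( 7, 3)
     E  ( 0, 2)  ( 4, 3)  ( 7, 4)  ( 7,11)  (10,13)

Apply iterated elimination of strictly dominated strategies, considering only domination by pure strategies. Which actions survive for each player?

P1 drop B (A beats it: P:10>7 Q:7>4 R:9>7 S:6>1 T:6>5)
P2 drop P (S beats it: A:6>3 C:7>4 D:6>3 E:11>2)
P2 drop Q (S beats it: A:6>0 C:7>0 D:6>4 E:11>3)
P1 drop D (E beats it: R:7>1 S:7>0 T:10>7)
P1→{A,C,E} P2→{R,S,T}

Remaining: P1:{A,C,E} P2:{R,S,T}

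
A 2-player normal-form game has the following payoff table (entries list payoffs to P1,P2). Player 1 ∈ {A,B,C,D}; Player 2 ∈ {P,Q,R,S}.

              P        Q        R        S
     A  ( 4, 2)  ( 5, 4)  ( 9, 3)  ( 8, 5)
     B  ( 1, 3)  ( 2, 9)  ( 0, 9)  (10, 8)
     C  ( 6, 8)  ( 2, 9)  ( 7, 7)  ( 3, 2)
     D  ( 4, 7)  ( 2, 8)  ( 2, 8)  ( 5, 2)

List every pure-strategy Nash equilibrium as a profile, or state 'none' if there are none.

No pure NE.

(A,P): not NE [P1→C gives 6>4; P2→S gives 5>2]
(A,Q): not NE [P2→S gives 5>4]
(A,R): not NE [P2→S gives 5>3]
(A,S): not NE [P1→B gives 10>8]
(B,P): not NE [P1→C gives 6>1; P2→R gives 9>3]
(B,Q): not NE [P1→A gives 5>2]
(B,R): not NE [P1→A gives 9>0]
(B,S): not NE [P2→R gives 9>8]
(C,P): not NE [P2→Q gives 9>8]
(C,Q): not NE [P1→A gives 5>2]
(C,R): not NE [P1→A gives 9>7; P2→Q gives 9>7]
(C,S): not NE [P1→B gives 10>3; P2→Q gives 9>2]
(D,P): not NE [P1→C gives 6>4; P2→R gives 8>7]
(D,Q): not NE [P1→A gives 5>2]
(D,R): not NE [P1→A gives 9>2]
(D,S): not NE [P1→B gives 10>5; P2→R gives 8>2]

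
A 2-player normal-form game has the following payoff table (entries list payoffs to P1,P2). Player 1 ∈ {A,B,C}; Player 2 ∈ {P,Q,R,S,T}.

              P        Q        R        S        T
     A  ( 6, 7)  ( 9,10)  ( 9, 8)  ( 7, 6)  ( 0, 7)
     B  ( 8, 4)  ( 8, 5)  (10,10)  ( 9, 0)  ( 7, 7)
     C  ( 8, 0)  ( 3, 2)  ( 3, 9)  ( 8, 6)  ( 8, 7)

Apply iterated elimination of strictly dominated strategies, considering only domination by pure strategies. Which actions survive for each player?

P2 drop P (Q beats it: A:10>7 B:5>4 C:2>0)
P2 drop S (R beats it: A:8>6 B:10>0 C:9>6)
P2 drop T (R beats it: A:8>7 B:10>7 C:9>7)
P1 drop C (A beats it: Q:9>3 R:9>3)
P1→{A,B} P2→{Q,R}

Remaining: P1:{A,B} P2:{Q,R}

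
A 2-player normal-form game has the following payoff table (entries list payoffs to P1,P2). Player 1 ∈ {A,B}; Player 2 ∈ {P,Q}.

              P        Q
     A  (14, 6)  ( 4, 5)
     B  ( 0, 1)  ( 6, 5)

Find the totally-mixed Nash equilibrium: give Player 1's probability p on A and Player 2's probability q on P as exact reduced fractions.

(p,q) = (4/5, 1/8)

P1 indiff ⇒ q·14+(1-q)·4 = q·0+(1-q)·6 ⇒ q(14) = (1-q)(2) ⇒ q = 1/8
P2 indiff ⇒ p·6+(1-p)·1 = p·5+(1-p)·5 ⇒ p(1) = (1-p)(4) ⇒ p = 4/5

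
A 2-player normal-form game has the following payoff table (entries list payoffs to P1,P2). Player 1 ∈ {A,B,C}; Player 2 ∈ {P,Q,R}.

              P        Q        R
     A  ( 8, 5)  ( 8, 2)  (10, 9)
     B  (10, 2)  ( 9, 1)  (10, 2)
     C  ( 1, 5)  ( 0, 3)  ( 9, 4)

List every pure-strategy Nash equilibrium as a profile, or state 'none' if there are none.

(A,P): not NE [P1→B gives 10>8; P2→R gives 9>5]
(A,Q): not NE [P1→B gives 9>8; P2→R gives 9>2]
(A,R): NE
(B,P): NE
(B,Q): not NE [P2→R gives 2>1]
(B,R): NE
(C,P): not NE [P1→B gives 10>1]
(C,Q): not NE [P1→B gives 9>0; P2→P gives 5>3]
(C,R): not NE [P1→B gives 10>9; P2→P gives 5>4]

NE set: (A,R), (B,P), (B,R)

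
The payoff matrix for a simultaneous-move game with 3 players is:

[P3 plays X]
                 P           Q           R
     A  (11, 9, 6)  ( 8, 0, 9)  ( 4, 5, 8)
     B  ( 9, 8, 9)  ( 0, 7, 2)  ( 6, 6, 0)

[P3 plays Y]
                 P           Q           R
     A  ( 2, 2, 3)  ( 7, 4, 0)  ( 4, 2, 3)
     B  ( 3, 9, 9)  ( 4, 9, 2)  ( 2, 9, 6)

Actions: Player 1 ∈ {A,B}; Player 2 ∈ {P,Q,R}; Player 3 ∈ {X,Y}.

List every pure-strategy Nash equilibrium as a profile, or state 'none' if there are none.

(A,P,X): NE
(A,P,Y): not NE [P1→B gives 3>2; P2→Q gives 4>2; P3→X gives 6>3]
(A,Q,X): not NE [P2→P gives 9>0]
(A,Q,Y): not NE [P3→X gives 9>0]
(A,R,X): not NE [P1→B gives 6>4; P2→P gives 9>5]
(A,R,Y): not NE [P2→Q gives 4>2; P3→X gives 8>3]
(B,P,X): not NE [P1→A gives 11>9]
(B,P,Y): NE
(B,Q,X): not NE [P1→A gives 8>0; P2→P gives 8>7]
(B,Q,Y): not NE [P1→A gives 7>4]
(B,R,X): not NE [P2→P gives 8>6; P3→Y gives 6>0]
(B,R,Y): not NE [P1→A gives 4>2]

Nash profiles: (A,P,X), (B,P,Y)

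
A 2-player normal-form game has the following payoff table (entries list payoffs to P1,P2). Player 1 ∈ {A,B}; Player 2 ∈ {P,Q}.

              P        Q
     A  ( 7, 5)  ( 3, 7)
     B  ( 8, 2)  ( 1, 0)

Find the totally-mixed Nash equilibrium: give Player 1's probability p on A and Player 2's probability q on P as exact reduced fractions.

P1 indiff ⇒ q·7+(1-q)·3 = q·8+(1-q)·1 ⇒ q(-1) = (1-q)(-2) ⇒ q = 2/3
P2 indiff ⇒ p·5+(1-p)·2 = p·7+(1-p)·0 ⇒ p(-2) = (1-p)(-2) ⇒ p = 1/2

P1 mixes 1/2 on A; P2 mixes 2/3 on P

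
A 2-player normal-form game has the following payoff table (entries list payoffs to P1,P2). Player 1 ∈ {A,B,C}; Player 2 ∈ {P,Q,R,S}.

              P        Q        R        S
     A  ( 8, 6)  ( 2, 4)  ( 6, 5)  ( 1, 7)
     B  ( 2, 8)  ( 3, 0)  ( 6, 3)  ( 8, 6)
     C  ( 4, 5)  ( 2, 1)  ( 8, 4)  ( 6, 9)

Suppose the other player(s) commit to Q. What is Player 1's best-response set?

u_1(A vs Q) = 2
u_1(B vs Q) = 3
u_1(C vs Q) = 2
max payoff 3 at {B}

argmax u_1 = {B}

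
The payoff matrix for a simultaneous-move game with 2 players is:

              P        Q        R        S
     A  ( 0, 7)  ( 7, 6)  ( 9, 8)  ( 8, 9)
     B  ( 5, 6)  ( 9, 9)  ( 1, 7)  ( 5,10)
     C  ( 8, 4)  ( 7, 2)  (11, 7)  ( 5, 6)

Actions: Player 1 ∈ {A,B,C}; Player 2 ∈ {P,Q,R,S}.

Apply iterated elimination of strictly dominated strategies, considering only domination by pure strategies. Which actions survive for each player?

P2 drop P (R beats it: A:8>7 B:7>6 C:7>4)
P2 drop Q (S beats it: A:9>6 B:10>9 C:6>2)
P1 drop B (A beats it: R:9>1 S:8>5)
P1→{A,C} P2→{R,S}

Remaining: P1:{A,C} P2:{R,S}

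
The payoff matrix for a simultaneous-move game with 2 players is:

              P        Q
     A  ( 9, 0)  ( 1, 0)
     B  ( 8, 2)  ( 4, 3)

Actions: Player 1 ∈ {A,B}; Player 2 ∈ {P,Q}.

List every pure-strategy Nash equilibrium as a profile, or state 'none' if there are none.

PSNE = {(A,P), (B,Q)}

(A,P): NE
(A,Q): not NE [P1→B gives 4>1]
(B,P): not NE [P1→A gives 9>8; P2→Q gives 3>2]
(B,Q): NE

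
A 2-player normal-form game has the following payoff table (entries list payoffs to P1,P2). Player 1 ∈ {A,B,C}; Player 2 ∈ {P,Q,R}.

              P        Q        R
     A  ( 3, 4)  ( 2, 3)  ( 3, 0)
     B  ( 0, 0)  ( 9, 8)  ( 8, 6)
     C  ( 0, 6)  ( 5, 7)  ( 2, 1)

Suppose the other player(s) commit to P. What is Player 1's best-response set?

BR_1 = {A}

u_1(A vs P) = 3
u_1(B vs P) = 0
u_1(C vs P) = 0
max payoff 3 at {A}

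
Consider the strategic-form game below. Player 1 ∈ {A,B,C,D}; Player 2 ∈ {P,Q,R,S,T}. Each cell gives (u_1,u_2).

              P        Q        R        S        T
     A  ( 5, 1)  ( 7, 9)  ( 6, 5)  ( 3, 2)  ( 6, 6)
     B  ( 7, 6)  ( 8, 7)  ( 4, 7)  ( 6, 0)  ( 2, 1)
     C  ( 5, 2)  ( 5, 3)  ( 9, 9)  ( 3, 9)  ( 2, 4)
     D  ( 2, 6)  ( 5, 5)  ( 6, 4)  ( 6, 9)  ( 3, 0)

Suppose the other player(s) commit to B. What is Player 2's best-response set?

argmax u_2 = {Q,R}

u_2(P vs B) = 6
u_2(Q vs B) = 7
u_2(R vs B) = 7
u_2(S vs B) = 0
u_2(T vs B) = 1
max payoff 7 at {Q,R}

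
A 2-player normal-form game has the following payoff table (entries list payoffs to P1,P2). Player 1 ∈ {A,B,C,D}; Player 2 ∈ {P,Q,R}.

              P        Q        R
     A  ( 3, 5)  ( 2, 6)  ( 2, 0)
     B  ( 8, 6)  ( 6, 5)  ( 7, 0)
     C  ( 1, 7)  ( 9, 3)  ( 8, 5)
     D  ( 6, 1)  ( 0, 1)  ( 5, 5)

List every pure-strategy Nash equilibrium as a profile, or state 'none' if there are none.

Nash profiles: (B,P)

(A,P): not NE [P1→B gives 8>3; P2→Q gives 6>5]
(A,Q): not NE [P1→C gives 9>2]
(A,R): not NE [P1→C gives 8>2; P2→Q gives 6>0]
(B,P): NE
(B,Q): not NE [P1→C gives 9>6; P2→P gives 6>5]
(B,R): not NE [P1→C gives 8>7; P2→P gives 6>0]
(C,P): not NE [P1→B gives 8>1]
(C,Q): not NE [P2→P gives 7>3]
(C,R): not NE [P2→P gives 7>5]
(D,P): not NE [P1→B gives 8>6; P2→R gives 5>1]
(D,Q): not NE [P1→C gives 9>0; P2→R gives 5>1]
(D,R): not NE [P1→C gives 8>5]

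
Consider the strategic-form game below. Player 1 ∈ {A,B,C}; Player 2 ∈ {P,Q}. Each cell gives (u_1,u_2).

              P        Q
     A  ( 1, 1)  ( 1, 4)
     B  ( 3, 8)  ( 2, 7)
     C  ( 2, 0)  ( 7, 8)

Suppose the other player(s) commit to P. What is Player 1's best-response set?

u_1(A vs P) = 1
u_1(B vs P) = 3
u_1(C vs P) = 2
max payoff 3 at {B}

BR_1 = {B}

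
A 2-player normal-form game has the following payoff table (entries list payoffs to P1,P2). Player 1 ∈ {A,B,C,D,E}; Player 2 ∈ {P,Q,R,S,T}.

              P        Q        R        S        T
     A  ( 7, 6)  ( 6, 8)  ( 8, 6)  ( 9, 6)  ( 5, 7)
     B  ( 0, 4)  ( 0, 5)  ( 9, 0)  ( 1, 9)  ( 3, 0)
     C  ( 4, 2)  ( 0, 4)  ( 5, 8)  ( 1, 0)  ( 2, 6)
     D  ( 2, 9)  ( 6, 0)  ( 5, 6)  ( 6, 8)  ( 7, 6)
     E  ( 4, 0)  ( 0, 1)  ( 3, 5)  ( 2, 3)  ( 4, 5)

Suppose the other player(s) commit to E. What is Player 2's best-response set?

BR_2 = {R,T}

u_2(P vs E) = 0
u_2(Q vs E) = 1
u_2(R vs E) = 5
u_2(S vs E) = 3
u_2(T vs E) = 5
max payoff 5 at {R,T}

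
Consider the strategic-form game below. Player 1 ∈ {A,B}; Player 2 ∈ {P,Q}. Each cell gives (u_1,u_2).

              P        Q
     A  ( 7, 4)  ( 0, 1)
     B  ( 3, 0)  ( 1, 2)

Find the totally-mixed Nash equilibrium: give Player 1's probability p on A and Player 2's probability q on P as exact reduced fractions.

P1 indiff ⇒ q·7+(1-q)·0 = q·3+(1-q)·1 ⇒ q(4) = (1-q)(1) ⇒ q = 1/5
P2 indiff ⇒ p·4+(1-p)·0 = p·1+(1-p)·2 ⇒ p(3) = (1-p)(2) ⇒ p = 2/5

p=2/5, q=1/5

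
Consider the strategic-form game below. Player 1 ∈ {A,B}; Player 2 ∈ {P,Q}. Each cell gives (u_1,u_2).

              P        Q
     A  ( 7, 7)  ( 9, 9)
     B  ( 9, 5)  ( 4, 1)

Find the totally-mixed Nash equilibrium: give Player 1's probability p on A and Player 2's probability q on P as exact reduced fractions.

P1 indiff ⇒ q·7+(1-q)·9 = q·9+(1-q)·4 ⇒ q(-2) = (1-q)(-5) ⇒ q = 5/7
P2 indiff ⇒ p·7+(1-p)·5 = p·9+(1-p)·1 ⇒ p(-2) = (1-p)(-4) ⇒ p = 2/3

(p,q) = (2/3, 5/7)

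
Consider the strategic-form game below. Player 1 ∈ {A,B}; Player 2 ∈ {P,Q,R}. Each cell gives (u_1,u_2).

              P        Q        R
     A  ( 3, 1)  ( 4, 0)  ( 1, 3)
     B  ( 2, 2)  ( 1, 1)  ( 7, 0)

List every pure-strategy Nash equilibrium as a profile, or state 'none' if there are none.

PSNE: ∅

(A,P): not NE [P2→R gives 3>1]
(A,Q): not NE [P2→R gives 3>0]
(A,R): not NE [P1→B gives 7>1]
(B,P): not NE [P1→A gives 3>2]
(B,Q): not NE [P1→A gives 4>1; P2→P gives 2>1]
(B,R): not NE [P2→P gives 2>0]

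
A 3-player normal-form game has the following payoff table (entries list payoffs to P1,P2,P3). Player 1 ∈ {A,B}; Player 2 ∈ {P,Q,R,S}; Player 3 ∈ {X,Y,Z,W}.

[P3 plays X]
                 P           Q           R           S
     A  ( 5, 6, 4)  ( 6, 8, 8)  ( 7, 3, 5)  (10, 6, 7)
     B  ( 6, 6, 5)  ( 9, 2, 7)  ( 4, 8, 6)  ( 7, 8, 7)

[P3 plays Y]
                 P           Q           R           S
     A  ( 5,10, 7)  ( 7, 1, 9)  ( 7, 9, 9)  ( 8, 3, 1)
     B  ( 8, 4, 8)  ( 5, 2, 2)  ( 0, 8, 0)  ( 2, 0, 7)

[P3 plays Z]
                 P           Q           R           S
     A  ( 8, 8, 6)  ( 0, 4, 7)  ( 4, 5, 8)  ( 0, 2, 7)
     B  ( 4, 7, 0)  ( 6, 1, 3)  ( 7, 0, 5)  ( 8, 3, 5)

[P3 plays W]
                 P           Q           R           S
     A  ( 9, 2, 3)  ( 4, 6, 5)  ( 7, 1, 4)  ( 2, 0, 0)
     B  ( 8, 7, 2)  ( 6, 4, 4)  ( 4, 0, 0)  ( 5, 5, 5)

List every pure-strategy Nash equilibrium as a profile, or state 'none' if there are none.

(A,P,X): not NE [P1→B gives 6>5; P2→Q gives 8>6; P3→Y gives 7>4]
(A,P,Y): not NE [P1→B gives 8>5]
(A,P,Z): not NE [P3→Y gives 7>6]
(A,P,W): not NE [P2→Q gives 6>2; P3→Y gives 7>3]
(A,Q,X): not NE [P1→B gives 9>6; P3→Y gives 9>8]
(A,Q,Y): not NE [P2→P gives 10>1]
(A,Q,Z): not NE [P1→B gives 6>0; P2→P gives 8>4; P3→Y gives 9>7]
(A,Q,W): not NE [P1→B gives 6>4; P3→Y gives 9>5]
(A,R,X): not NE [P2→Q gives 8>3; P3→Y gives 9>5]
(A,R,Y): not NE [P2→P gives 10>9]
(A,R,Z): not NE [P1→B gives 7>4; P2→P gives 8>5; P3→Y gives 9>8]
(A,R,W): not NE [P2→Q gives 6>1; P3→Y gives 9>4]
(A,S,X): not NE [P2→Q gives 8>6]
(A,S,Y): not NE [P2→P gives 10>3; P3→Z gives 7>1]
(A,S,Z): not NE [P1→B gives 8>0; P2→P gives 8>2]
(A,S,W): not NE [P1→B gives 5>2; P2→Q gives 6>0; P3→Z gives 7>0]
(B,P,X): not NE [P2→S gives 8>6; P3→Y gives 8>5]
(B,P,Y): not NE [P2→R gives 8>4]
(B,P,Z): not NE [P1→A gives 8>4; P3→Y gives 8>0]
(B,P,W): not NE [P1→A gives 9>8; P3→Y gives 8>2]
(B,Q,X): not NE [P2→S gives 8>2]
(B,Q,Y): not NE [P1→A gives 7>5; P2→R gives 8>2; P3→X gives 7>2]
(B,Q,Z): not NE [P2→P gives 7>1; P3→X gives 7>3]
(B,Q,W): not NE [P2→P gives 7>4; P3→X gives 7>4]
(B,R,X): not NE [P1→A gives 7>4]
(B,R,Y): not NE [P1→A gives 7>0; P3→X gives 6>0]
(B,R,Z): not NE [P2→P gives 7>0; P3→X gives 6>5]
(B,R,W): not NE [P1→A gives 7>4; P2→P gives 7>0; P3→X gives 6>0]
(B,S,X): not NE [P1→A gives 10>7]
(B,S,Y): not NE [P1→A gives 8>2; P2→R gives 8>0]
(B,S,Z): not NE [P2→P gives 7>3; P3→Y gives 7>5]
(B,S,W): not NE [P2→P gives 7>5; P3→Y gives 7>5]

No pure NE.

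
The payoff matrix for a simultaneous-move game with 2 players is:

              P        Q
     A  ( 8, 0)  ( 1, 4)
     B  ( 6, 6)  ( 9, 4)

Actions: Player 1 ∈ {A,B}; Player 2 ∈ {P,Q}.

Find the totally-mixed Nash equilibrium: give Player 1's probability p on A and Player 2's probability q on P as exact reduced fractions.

p=1/3, q=4/5

P1 indiff ⇒ q·8+(1-q)·1 = q·6+(1-q)·9 ⇒ q(2) = (1-q)(8) ⇒ q = 4/5
P2 indiff ⇒ p·0+(1-p)·6 = p·4+(1-p)·4 ⇒ p(-4) = (1-p)(-2) ⇒ p = 1/3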